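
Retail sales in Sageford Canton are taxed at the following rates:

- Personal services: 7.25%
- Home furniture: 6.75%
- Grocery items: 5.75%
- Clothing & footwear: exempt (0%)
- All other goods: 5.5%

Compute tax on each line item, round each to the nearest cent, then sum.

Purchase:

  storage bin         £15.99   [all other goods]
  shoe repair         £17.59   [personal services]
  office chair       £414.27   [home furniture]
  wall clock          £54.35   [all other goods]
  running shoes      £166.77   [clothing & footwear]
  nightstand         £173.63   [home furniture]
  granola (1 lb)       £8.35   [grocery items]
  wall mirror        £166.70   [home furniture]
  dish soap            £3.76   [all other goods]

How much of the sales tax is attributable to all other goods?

Storage bin £15.99: all other goods → 5.5% → £0.88
Wall clock £54.35: all other goods → 5.5% → £2.99
Dish soap £3.76: all other goods → 5.5% → £0.21
Tax on all other goods = £0.88 + £2.99 + £0.21 = £4.08

£4.08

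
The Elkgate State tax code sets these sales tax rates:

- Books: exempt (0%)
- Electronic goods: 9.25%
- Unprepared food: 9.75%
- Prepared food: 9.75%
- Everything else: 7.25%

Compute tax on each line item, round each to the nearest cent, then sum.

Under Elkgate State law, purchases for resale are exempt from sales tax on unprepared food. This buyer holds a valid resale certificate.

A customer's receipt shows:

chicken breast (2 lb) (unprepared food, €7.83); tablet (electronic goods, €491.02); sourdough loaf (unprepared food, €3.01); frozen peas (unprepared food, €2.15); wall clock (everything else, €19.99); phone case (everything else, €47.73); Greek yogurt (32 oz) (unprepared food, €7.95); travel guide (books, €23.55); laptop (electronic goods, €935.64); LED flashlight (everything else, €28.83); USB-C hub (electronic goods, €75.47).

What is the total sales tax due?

Chicken breast (2 lb) €7.83: unprepared food, buyer-exempt → 0% → €0.00
Tablet €491.02: electronic goods → 9.25% → €45.42
Sourdough loaf €3.01: unprepared food, buyer-exempt → 0% → €0.00
Frozen peas €2.15: unprepared food, buyer-exempt → 0% → €0.00
Wall clock €19.99: everything else → 7.25% → €1.45
Phone case €47.73: everything else → 7.25% → €3.46
Greek yogurt (32 oz) €7.95: unprepared food, buyer-exempt → 0% → €0.00
Travel guide €23.55: books → 0% → €0.00
Laptop €935.64: electronic goods → 9.25% → €86.55
LED flashlight €28.83: everything else → 7.25% → €2.09
USB-C hub €75.47: electronic goods → 9.25% → €6.98
Total tax = €45.42 + €1.45 + €3.46 + €86.55 + €2.09 + €6.98 = €145.95

€145.95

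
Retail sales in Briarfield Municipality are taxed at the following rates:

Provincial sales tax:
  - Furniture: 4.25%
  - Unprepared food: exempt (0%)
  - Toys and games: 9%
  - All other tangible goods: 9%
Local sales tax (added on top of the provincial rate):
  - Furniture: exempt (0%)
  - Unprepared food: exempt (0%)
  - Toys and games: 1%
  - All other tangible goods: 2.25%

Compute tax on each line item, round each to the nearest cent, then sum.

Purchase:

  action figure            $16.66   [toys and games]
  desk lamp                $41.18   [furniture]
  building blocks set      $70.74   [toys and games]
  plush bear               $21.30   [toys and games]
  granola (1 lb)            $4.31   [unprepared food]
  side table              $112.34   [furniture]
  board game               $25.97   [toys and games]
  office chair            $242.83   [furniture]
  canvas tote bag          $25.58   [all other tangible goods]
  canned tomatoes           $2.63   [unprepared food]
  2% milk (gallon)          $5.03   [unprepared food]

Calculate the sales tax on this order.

$33.19

Action figure $16.66: toys and games → 9% + 1% local = 10% → $1.67
Desk lamp $41.18: furniture → 4.25% + 0% local = 4.25% → $1.75
Building blocks set $70.74: toys and games → 9% + 1% local = 10% → $7.07
Plush bear $21.30: toys and games → 9% + 1% local = 10% → $2.13
Granola (1 lb) $4.31: unprepared food → 0% + 0% local = 0% → $0.00
Side table $112.34: furniture → 4.25% + 0% local = 4.25% → $4.77
Board game $25.97: toys and games → 9% + 1% local = 10% → $2.60
Office chair $242.83: furniture → 4.25% + 0% local = 4.25% → $10.32
Canvas tote bag $25.58: all other tangible goods → 9% + 2.25% local = 11.25% → $2.88
Canned tomatoes $2.63: unprepared food → 0% + 0% local = 0% → $0.00
2% milk (gallon) $5.03: unprepared food → 0% + 0% local = 0% → $0.00
Total tax = $1.67 + $1.75 + $7.07 + $2.13 + $4.77 + $2.60 + $10.32 + $2.88 = $33.19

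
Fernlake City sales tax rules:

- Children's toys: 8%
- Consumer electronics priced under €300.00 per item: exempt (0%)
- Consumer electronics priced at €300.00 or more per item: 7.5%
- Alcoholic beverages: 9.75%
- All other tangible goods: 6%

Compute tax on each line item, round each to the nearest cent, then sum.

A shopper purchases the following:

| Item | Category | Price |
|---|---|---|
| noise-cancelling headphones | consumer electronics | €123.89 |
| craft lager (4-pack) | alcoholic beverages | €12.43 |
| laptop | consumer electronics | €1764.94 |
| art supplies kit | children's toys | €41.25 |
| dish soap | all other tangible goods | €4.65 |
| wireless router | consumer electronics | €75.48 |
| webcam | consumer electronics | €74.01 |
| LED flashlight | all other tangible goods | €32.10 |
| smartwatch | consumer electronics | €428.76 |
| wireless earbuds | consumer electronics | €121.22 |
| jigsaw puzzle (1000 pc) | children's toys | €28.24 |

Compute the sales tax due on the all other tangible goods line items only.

€2.21

Dish soap €4.65: all other tangible goods → 6% → €0.28
LED flashlight €32.10: all other tangible goods → 6% → €1.93
Tax on all other tangible goods = €0.28 + €1.93 = €2.21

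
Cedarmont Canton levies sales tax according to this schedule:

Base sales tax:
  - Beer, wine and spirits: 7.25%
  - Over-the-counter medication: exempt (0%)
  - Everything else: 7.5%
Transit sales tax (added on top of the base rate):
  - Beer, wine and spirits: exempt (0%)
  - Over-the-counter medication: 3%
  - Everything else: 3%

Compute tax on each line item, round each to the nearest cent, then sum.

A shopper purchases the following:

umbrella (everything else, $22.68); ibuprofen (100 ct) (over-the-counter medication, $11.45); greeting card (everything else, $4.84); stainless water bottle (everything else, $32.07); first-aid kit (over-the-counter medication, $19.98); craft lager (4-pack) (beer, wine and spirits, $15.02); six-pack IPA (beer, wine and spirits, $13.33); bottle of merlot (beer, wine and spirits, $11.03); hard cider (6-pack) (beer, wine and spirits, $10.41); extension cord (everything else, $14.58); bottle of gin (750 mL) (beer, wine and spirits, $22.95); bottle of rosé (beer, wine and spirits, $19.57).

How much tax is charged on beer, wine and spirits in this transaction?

$6.69

Craft lager (4-pack) $15.02: beer, wine and spirits → 7.25% + 0% transit = 7.25% → $1.09
Six-pack IPA $13.33: beer, wine and spirits → 7.25% + 0% transit = 7.25% → $0.97
Bottle of merlot $11.03: beer, wine and spirits → 7.25% + 0% transit = 7.25% → $0.80
Hard cider (6-pack) $10.41: beer, wine and spirits → 7.25% + 0% transit = 7.25% → $0.75
Bottle of gin (750 mL) $22.95: beer, wine and spirits → 7.25% + 0% transit = 7.25% → $1.66
Bottle of rosé $19.57: beer, wine and spirits → 7.25% + 0% transit = 7.25% → $1.42
Tax on beer, wine and spirits = $1.09 + $0.97 + $0.80 + $0.75 + $1.66 + $1.42 = $6.69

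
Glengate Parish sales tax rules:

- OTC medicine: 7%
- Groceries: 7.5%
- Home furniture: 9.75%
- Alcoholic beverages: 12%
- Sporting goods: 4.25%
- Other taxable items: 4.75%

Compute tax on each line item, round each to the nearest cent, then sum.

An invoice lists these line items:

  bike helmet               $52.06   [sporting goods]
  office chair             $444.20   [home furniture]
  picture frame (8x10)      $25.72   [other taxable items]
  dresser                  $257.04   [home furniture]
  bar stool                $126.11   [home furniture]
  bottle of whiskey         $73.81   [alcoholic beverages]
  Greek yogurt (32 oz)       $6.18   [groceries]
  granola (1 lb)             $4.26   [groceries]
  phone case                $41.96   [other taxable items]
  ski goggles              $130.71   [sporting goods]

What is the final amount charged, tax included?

Bike helmet $52.06: sporting goods → 4.25% → $2.21
Office chair $444.20: home furniture → 9.75% → $43.31
Picture frame (8x10) $25.72: other taxable items → 4.75% → $1.22
Dresser $257.04: home furniture → 9.75% → $25.06
Bar stool $126.11: home furniture → 9.75% → $12.30
Bottle of whiskey $73.81: alcoholic beverages → 12% → $8.86
Greek yogurt (32 oz) $6.18: groceries → 7.5% → $0.46
Granola (1 lb) $4.26: groceries → 7.5% → $0.32
Phone case $41.96: other taxable items → 4.75% → $1.99
Ski goggles $130.71: sporting goods → 4.25% → $5.56
Subtotal = $1162.05; tax = $101.29; total due = $1263.34

$1263.34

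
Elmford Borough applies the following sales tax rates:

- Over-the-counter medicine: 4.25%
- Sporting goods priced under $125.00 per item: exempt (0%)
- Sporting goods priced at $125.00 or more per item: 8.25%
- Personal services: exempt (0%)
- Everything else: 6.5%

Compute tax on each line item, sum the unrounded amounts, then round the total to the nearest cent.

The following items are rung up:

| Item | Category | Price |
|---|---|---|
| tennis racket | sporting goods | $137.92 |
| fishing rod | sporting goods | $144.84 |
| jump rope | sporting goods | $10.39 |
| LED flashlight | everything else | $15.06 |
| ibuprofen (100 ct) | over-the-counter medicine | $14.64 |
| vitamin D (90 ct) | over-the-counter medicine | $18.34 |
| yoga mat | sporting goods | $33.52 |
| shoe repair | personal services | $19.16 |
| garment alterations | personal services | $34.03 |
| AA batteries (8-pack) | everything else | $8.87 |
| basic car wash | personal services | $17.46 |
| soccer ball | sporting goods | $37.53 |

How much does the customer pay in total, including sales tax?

$518.04

Tennis racket $137.92: sporting goods, $125.00 or more → 8.25% → $11.3784
Fishing rod $144.84: sporting goods, $125.00 or more → 8.25% → $11.9493
Jump rope $10.39: sporting goods, under $125.00 → 0% → $0.00
LED flashlight $15.06: everything else → 6.5% → $0.9789
Ibuprofen (100 ct) $14.64: over-the-counter medicine → 4.25% → $0.6222
Vitamin D (90 ct) $18.34: over-the-counter medicine → 4.25% → $0.77945
Yoga mat $33.52: sporting goods, under $125.00 → 0% → $0.00
Shoe repair $19.16: personal services → 0% → $0.00
Garment alterations $34.03: personal services → 0% → $0.00
AA batteries (8-pack) $8.87: everything else → 6.5% → $0.57655
Basic car wash $17.46: personal services → 0% → $0.00
Soccer ball $37.53: sporting goods, under $125.00 → 0% → $0.00
Subtotal = $491.76; unrounded tax = $26.2848 → $26.28; total due = $518.04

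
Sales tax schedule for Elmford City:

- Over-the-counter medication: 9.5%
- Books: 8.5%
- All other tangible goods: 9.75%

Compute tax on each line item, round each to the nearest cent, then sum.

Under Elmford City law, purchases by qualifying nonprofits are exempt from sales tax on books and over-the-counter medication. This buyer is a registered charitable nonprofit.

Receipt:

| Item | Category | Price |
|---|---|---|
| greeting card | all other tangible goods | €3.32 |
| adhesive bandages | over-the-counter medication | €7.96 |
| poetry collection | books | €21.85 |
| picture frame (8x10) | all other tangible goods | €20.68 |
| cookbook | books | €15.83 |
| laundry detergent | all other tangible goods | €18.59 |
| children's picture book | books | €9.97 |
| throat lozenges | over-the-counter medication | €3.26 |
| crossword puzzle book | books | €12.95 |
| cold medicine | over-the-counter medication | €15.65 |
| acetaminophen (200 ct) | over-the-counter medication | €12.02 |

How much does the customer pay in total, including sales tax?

Greeting card €3.32: all other tangible goods → 9.75% → €0.32
Adhesive bandages €7.96: over-the-counter medication, buyer-exempt → 0% → €0.00
Poetry collection €21.85: books, buyer-exempt → 0% → €0.00
Picture frame (8x10) €20.68: all other tangible goods → 9.75% → €2.02
Cookbook €15.83: books, buyer-exempt → 0% → €0.00
Laundry detergent €18.59: all other tangible goods → 9.75% → €1.81
Children's picture book €9.97: books, buyer-exempt → 0% → €0.00
Throat lozenges €3.26: over-the-counter medication, buyer-exempt → 0% → €0.00
Crossword puzzle book €12.95: books, buyer-exempt → 0% → €0.00
Cold medicine €15.65: over-the-counter medication, buyer-exempt → 0% → €0.00
Acetaminophen (200 ct) €12.02: over-the-counter medication, buyer-exempt → 0% → €0.00
Subtotal = €142.08; tax = €4.15; total due = €146.23

€146.23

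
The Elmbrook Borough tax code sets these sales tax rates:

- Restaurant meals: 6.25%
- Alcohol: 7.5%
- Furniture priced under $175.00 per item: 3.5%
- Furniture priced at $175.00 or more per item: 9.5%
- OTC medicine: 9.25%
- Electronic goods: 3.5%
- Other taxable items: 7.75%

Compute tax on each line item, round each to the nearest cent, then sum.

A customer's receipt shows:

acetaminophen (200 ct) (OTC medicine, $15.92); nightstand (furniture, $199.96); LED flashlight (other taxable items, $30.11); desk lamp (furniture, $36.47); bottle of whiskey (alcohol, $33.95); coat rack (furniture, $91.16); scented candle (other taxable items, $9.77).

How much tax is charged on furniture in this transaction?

$23.47

Nightstand $199.96: furniture, $175.00 or more → 9.5% → $19.00
Desk lamp $36.47: furniture, under $175.00 → 3.5% → $1.28
Coat rack $91.16: furniture, under $175.00 → 3.5% → $3.19
Tax on furniture = $19.00 + $1.28 + $3.19 = $23.47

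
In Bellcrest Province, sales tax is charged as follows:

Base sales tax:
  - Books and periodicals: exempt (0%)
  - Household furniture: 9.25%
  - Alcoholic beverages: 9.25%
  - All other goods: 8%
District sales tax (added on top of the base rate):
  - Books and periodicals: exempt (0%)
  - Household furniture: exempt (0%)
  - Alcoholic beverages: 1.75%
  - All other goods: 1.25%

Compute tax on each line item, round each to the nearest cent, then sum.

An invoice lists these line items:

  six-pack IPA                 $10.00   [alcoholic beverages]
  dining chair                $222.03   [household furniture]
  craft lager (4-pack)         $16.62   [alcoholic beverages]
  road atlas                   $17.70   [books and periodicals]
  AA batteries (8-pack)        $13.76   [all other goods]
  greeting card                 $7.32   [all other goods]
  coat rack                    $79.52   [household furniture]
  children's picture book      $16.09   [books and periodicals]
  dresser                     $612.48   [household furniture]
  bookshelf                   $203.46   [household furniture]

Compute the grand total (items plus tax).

$1307.23

Six-pack IPA $10.00: alcoholic beverages → 9.25% + 1.75% district = 11% → $1.10
Dining chair $222.03: household furniture → 9.25% + 0% district = 9.25% → $20.54
Craft lager (4-pack) $16.62: alcoholic beverages → 9.25% + 1.75% district = 11% → $1.83
Road atlas $17.70: books and periodicals → 0% + 0% district = 0% → $0.00
AA batteries (8-pack) $13.76: all other goods → 8% + 1.25% district = 9.25% → $1.27
Greeting card $7.32: all other goods → 8% + 1.25% district = 9.25% → $0.68
Coat rack $79.52: household furniture → 9.25% + 0% district = 9.25% → $7.36
Children's picture book $16.09: books and periodicals → 0% + 0% district = 0% → $0.00
Dresser $612.48: household furniture → 9.25% + 0% district = 9.25% → $56.65
Bookshelf $203.46: household furniture → 9.25% + 0% district = 9.25% → $18.82
Subtotal = $1198.98; tax = $108.25; total due = $1307.23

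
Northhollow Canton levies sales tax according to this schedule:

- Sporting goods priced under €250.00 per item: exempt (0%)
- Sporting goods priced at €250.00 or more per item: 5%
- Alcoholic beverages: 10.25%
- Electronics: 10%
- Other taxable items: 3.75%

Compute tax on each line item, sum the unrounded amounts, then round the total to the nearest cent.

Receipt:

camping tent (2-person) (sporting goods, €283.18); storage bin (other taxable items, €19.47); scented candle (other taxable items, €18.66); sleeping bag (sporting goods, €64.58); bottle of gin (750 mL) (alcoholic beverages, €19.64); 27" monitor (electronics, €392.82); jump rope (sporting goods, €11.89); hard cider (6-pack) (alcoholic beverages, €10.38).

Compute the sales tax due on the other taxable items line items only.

Storage bin €19.47: other taxable items → 3.75% → €0.730125
Scented candle €18.66: other taxable items → 3.75% → €0.69975
Tax on other taxable items: unrounded sum = €1.429875 → €1.43

€1.43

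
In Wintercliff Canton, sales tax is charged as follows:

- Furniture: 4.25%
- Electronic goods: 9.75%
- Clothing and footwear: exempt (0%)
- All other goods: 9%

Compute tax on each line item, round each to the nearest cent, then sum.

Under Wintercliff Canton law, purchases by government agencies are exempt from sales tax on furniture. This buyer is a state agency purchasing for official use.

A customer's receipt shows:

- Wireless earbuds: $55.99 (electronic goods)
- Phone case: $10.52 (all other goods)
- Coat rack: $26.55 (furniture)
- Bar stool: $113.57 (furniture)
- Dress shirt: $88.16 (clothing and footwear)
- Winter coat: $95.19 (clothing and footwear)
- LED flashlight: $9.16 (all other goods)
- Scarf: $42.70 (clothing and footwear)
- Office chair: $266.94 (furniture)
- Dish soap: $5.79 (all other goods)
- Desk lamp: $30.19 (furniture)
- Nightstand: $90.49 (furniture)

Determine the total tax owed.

$7.75

Wireless earbuds $55.99: electronic goods → 9.75% → $5.46
Phone case $10.52: all other goods → 9% → $0.95
Coat rack $26.55: furniture, buyer-exempt → 0% → $0.00
Bar stool $113.57: furniture, buyer-exempt → 0% → $0.00
Dress shirt $88.16: clothing and footwear → 0% → $0.00
Winter coat $95.19: clothing and footwear → 0% → $0.00
LED flashlight $9.16: all other goods → 9% → $0.82
Scarf $42.70: clothing and footwear → 0% → $0.00
Office chair $266.94: furniture, buyer-exempt → 0% → $0.00
Dish soap $5.79: all other goods → 9% → $0.52
Desk lamp $30.19: furniture, buyer-exempt → 0% → $0.00
Nightstand $90.49: furniture, buyer-exempt → 0% → $0.00
Total tax = $5.46 + $0.95 + $0.82 + $0.52 = $7.75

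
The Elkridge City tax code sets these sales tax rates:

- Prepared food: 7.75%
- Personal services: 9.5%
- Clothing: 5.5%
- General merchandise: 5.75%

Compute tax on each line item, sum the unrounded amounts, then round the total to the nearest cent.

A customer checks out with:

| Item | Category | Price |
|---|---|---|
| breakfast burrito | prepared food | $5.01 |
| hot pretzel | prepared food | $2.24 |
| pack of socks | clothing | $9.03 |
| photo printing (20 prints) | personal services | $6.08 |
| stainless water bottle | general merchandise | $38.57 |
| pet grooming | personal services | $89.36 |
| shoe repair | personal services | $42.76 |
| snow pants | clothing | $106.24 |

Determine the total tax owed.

Breakfast burrito $5.01: prepared food → 7.75% → $0.388275
Hot pretzel $2.24: prepared food → 7.75% → $0.1736
Pack of socks $9.03: clothing → 5.5% → $0.49665
Photo printing (20 prints) $6.08: personal services → 9.5% → $0.5776
Stainless water bottle $38.57: general merchandise → 5.75% → $2.217775
Pet grooming $89.36: personal services → 9.5% → $8.4892
Shoe repair $42.76: personal services → 9.5% → $4.0622
Snow pants $106.24: clothing → 5.5% → $5.8432
Unrounded tax sum = $22.2485 → $22.25

$22.25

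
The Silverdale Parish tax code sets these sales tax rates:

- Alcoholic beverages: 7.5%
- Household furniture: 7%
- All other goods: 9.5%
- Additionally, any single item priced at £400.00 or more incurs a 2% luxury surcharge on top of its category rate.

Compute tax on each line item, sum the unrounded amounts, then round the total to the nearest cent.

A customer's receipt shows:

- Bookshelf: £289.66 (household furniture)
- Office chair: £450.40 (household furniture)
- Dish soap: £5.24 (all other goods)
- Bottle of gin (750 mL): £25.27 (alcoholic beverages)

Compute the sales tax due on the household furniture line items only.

Bookshelf £289.66: household furniture → 7% → £20.2762
Office chair £450.40: household furniture → 7% + 2% surcharge = 9% → £40.536
Tax on household furniture: unrounded sum = £60.8122 → £60.81

£60.81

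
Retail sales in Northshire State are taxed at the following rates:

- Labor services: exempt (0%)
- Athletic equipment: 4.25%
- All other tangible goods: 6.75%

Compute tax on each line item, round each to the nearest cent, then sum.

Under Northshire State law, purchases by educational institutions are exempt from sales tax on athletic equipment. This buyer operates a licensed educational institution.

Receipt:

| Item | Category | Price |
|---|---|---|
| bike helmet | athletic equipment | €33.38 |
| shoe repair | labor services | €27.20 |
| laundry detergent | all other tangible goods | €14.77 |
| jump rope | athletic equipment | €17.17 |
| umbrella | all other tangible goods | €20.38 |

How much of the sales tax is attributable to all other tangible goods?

€2.38

Laundry detergent €14.77: all other tangible goods → 6.75% → €1.00
Umbrella €20.38: all other tangible goods → 6.75% → €1.38
Tax on all other tangible goods = €1.00 + €1.38 = €2.38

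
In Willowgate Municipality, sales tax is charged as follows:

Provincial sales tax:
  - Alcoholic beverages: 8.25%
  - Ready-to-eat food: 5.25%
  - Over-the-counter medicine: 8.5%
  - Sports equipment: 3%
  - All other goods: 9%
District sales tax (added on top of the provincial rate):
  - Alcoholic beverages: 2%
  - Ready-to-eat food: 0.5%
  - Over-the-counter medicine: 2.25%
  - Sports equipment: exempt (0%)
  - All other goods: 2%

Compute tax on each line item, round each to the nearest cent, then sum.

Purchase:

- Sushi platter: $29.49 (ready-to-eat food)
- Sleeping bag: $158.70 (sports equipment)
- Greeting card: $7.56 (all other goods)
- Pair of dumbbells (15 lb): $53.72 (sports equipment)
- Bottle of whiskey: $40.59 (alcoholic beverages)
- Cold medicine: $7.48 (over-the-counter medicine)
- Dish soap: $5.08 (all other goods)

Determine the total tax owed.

Sushi platter $29.49: ready-to-eat food → 5.25% + 0.5% district = 5.75% → $1.70
Sleeping bag $158.70: sports equipment → 3% + 0% district = 3% → $4.76
Greeting card $7.56: all other goods → 9% + 2% district = 11% → $0.83
Pair of dumbbells (15 lb) $53.72: sports equipment → 3% + 0% district = 3% → $1.61
Bottle of whiskey $40.59: alcoholic beverages → 8.25% + 2% district = 10.25% → $4.16
Cold medicine $7.48: over-the-counter medicine → 8.5% + 2.25% district = 10.75% → $0.80
Dish soap $5.08: all other goods → 9% + 2% district = 11% → $0.56
Total tax = $1.70 + $4.76 + $0.83 + $1.61 + $4.16 + $0.80 + $0.56 = $14.42

$14.42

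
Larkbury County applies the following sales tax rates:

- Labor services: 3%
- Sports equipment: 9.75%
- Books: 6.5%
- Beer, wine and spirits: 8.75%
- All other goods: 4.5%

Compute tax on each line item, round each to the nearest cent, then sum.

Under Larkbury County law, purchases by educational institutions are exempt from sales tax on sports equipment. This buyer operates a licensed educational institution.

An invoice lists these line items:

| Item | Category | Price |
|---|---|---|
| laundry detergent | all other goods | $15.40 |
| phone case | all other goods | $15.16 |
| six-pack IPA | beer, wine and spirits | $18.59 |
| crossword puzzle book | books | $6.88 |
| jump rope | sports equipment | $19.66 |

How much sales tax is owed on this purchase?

Laundry detergent $15.40: all other goods → 4.5% → $0.69
Phone case $15.16: all other goods → 4.5% → $0.68
Six-pack IPA $18.59: beer, wine and spirits → 8.75% → $1.63
Crossword puzzle book $6.88: books → 6.5% → $0.45
Jump rope $19.66: sports equipment, buyer-exempt → 0% → $0.00
Total tax = $0.69 + $0.68 + $1.63 + $0.45 = $3.45

$3.45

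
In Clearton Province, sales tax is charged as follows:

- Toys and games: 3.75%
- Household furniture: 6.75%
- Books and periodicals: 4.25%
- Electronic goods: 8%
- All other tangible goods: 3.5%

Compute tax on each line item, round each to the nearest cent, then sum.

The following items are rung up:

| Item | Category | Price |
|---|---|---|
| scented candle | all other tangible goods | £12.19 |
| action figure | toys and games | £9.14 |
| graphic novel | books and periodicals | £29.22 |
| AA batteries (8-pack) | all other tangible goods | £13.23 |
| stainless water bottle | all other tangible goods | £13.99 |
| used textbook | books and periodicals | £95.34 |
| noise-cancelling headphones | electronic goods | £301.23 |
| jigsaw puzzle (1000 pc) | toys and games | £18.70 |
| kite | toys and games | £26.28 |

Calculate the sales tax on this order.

£32.80

Scented candle £12.19: all other tangible goods → 3.5% → £0.43
Action figure £9.14: toys and games → 3.75% → £0.34
Graphic novel £29.22: books and periodicals → 4.25% → £1.24
AA batteries (8-pack) £13.23: all other tangible goods → 3.5% → £0.46
Stainless water bottle £13.99: all other tangible goods → 3.5% → £0.49
Used textbook £95.34: books and periodicals → 4.25% → £4.05
Noise-cancelling headphones £301.23: electronic goods → 8% → £24.10
Jigsaw puzzle (1000 pc) £18.70: toys and games → 3.75% → £0.70
Kite £26.28: toys and games → 3.75% → £0.99
Total tax = £0.43 + £0.34 + £1.24 + £0.46 + £0.49 + £4.05 + £24.10 + £0.70 + £0.99 = £32.80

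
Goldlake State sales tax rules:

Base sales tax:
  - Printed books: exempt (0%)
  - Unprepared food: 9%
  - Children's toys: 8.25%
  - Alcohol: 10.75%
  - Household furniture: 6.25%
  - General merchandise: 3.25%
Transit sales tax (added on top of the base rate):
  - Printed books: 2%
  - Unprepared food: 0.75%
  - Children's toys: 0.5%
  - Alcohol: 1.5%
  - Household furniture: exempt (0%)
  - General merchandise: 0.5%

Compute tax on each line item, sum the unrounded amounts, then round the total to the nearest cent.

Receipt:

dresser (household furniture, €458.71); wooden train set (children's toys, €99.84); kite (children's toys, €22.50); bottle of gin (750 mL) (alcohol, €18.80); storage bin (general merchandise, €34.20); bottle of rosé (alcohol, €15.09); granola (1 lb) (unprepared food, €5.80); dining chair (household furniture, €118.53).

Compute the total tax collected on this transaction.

€52.78

Dresser €458.71: household furniture → 6.25% + 0% transit = 6.25% → €28.669375
Wooden train set €99.84: children's toys → 8.25% + 0.5% transit = 8.75% → €8.736
Kite €22.50: children's toys → 8.25% + 0.5% transit = 8.75% → €1.96875
Bottle of gin (750 mL) €18.80: alcohol → 10.75% + 1.5% transit = 12.25% → €2.303
Storage bin €34.20: general merchandise → 3.25% + 0.5% transit = 3.75% → €1.2825
Bottle of rosé €15.09: alcohol → 10.75% + 1.5% transit = 12.25% → €1.848525
Granola (1 lb) €5.80: unprepared food → 9% + 0.75% transit = 9.75% → €0.5655
Dining chair €118.53: household furniture → 6.25% + 0% transit = 6.25% → €7.408125
Unrounded tax sum = €52.781775 → €52.78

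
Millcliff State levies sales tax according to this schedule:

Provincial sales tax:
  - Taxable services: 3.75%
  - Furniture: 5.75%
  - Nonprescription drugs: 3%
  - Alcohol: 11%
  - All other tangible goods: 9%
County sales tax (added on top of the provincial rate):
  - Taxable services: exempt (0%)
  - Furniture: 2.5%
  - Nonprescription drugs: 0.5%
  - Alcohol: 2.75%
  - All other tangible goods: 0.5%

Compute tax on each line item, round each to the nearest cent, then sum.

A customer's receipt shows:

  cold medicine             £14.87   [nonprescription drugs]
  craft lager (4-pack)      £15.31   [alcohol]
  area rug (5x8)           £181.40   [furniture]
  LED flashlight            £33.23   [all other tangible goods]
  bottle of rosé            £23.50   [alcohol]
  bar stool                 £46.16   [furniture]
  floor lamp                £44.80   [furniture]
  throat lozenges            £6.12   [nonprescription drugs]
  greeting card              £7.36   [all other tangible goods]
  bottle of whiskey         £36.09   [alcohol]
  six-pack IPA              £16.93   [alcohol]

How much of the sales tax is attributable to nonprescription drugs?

Cold medicine £14.87: nonprescription drugs → 3% + 0.5% county = 3.5% → £0.52
Throat lozenges £6.12: nonprescription drugs → 3% + 0.5% county = 3.5% → £0.21
Tax on nonprescription drugs = £0.52 + £0.21 = £0.73

£0.73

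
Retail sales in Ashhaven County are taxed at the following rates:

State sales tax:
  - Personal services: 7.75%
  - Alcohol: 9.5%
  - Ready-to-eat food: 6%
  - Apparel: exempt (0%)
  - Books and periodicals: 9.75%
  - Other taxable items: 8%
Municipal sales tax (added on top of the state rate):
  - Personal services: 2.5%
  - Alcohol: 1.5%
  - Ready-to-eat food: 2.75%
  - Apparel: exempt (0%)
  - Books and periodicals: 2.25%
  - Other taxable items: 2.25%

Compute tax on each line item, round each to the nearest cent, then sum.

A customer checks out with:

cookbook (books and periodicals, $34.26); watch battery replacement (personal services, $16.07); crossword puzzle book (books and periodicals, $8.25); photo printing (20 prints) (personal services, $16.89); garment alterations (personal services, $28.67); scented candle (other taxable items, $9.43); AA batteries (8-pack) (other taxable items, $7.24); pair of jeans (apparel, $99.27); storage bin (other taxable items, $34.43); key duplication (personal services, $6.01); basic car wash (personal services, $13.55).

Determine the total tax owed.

$18.67

Cookbook $34.26: books and periodicals → 9.75% + 2.25% municipal = 12% → $4.11
Watch battery replacement $16.07: personal services → 7.75% + 2.5% municipal = 10.25% → $1.65
Crossword puzzle book $8.25: books and periodicals → 9.75% + 2.25% municipal = 12% → $0.99
Photo printing (20 prints) $16.89: personal services → 7.75% + 2.5% municipal = 10.25% → $1.73
Garment alterations $28.67: personal services → 7.75% + 2.5% municipal = 10.25% → $2.94
Scented candle $9.43: other taxable items → 8% + 2.25% municipal = 10.25% → $0.97
AA batteries (8-pack) $7.24: other taxable items → 8% + 2.25% municipal = 10.25% → $0.74
Pair of jeans $99.27: apparel → 0% + 0% municipal = 0% → $0.00
Storage bin $34.43: other taxable items → 8% + 2.25% municipal = 10.25% → $3.53
Key duplication $6.01: personal services → 7.75% + 2.5% municipal = 10.25% → $0.62
Basic car wash $13.55: personal services → 7.75% + 2.5% municipal = 10.25% → $1.39
Total tax = $4.11 + $1.65 + $0.99 + $1.73 + $2.94 + $0.97 + $0.74 + $3.53 + $0.62 + $1.39 = $18.67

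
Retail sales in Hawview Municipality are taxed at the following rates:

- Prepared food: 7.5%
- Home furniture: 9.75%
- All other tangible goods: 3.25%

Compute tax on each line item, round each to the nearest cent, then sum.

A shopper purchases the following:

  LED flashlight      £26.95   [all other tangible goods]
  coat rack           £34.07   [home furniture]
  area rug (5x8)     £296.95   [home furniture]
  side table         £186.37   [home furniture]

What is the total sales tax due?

£51.32

LED flashlight £26.95: all other tangible goods → 3.25% → £0.88
Coat rack £34.07: home furniture → 9.75% → £3.32
Area rug (5x8) £296.95: home furniture → 9.75% → £28.95
Side table £186.37: home furniture → 9.75% → £18.17
Total tax = £0.88 + £3.32 + £28.95 + £18.17 = £51.32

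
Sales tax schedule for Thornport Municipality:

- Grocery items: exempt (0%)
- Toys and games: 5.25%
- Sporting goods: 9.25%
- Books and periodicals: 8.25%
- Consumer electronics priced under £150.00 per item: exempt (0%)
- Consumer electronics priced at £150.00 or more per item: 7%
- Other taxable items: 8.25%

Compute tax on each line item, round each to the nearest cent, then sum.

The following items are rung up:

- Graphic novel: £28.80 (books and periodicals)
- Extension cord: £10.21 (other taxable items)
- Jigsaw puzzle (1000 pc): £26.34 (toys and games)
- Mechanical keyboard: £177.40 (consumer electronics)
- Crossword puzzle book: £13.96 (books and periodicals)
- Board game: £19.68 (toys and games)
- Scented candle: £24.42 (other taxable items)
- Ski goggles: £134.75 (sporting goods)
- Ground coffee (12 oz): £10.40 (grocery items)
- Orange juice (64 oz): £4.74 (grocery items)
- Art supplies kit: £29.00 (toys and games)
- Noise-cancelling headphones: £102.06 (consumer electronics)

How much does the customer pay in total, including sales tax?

£616.95

Graphic novel £28.80: books and periodicals → 8.25% → £2.38
Extension cord £10.21: other taxable items → 8.25% → £0.84
Jigsaw puzzle (1000 pc) £26.34: toys and games → 5.25% → £1.38
Mechanical keyboard £177.40: consumer electronics, £150.00 or more → 7% → £12.42
Crossword puzzle book £13.96: books and periodicals → 8.25% → £1.15
Board game £19.68: toys and games → 5.25% → £1.03
Scented candle £24.42: other taxable items → 8.25% → £2.01
Ski goggles £134.75: sporting goods → 9.25% → £12.46
Ground coffee (12 oz) £10.40: grocery items → 0% → £0.00
Orange juice (64 oz) £4.74: grocery items → 0% → £0.00
Art supplies kit £29.00: toys and games → 5.25% → £1.52
Noise-cancelling headphones £102.06: consumer electronics, under £150.00 → 0% → £0.00
Subtotal = £581.76; tax = £35.19; total due = £616.95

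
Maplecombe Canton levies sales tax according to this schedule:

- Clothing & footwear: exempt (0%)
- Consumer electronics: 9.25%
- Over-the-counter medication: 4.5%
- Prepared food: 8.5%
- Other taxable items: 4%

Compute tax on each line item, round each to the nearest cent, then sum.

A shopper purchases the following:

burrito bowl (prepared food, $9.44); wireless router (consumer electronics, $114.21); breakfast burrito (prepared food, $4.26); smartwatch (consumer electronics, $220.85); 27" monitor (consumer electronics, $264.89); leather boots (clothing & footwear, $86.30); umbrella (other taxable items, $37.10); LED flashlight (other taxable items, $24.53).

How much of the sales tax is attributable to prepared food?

Burrito bowl $9.44: prepared food → 8.5% → $0.80
Breakfast burrito $4.26: prepared food → 8.5% → $0.36
Tax on prepared food = $0.80 + $0.36 = $1.16

$1.16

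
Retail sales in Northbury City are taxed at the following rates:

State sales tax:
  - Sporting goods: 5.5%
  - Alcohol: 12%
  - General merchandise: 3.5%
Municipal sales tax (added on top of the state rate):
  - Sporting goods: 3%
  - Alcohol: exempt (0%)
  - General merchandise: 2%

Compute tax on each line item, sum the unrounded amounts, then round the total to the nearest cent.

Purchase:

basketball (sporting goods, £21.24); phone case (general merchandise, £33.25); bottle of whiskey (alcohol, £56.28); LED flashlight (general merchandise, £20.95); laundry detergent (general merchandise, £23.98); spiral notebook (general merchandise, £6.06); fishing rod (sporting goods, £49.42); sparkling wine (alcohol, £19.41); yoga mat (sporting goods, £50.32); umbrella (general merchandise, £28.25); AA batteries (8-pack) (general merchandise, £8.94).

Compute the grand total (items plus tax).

£344.14

Basketball £21.24: sporting goods → 5.5% + 3% municipal = 8.5% → £1.8054
Phone case £33.25: general merchandise → 3.5% + 2% municipal = 5.5% → £1.82875
Bottle of whiskey £56.28: alcohol → 12% + 0% municipal = 12% → £6.7536
LED flashlight £20.95: general merchandise → 3.5% + 2% municipal = 5.5% → £1.15225
Laundry detergent £23.98: general merchandise → 3.5% + 2% municipal = 5.5% → £1.3189
Spiral notebook £6.06: general merchandise → 3.5% + 2% municipal = 5.5% → £0.3333
Fishing rod £49.42: sporting goods → 5.5% + 3% municipal = 8.5% → £4.2007
Sparkling wine £19.41: alcohol → 12% + 0% municipal = 12% → £2.3292
Yoga mat £50.32: sporting goods → 5.5% + 3% municipal = 8.5% → £4.2772
Umbrella £28.25: general merchandise → 3.5% + 2% municipal = 5.5% → £1.55375
AA batteries (8-pack) £8.94: general merchandise → 3.5% + 2% municipal = 5.5% → £0.4917
Subtotal = £318.10; unrounded tax = £26.04475 → £26.04; total due = £344.14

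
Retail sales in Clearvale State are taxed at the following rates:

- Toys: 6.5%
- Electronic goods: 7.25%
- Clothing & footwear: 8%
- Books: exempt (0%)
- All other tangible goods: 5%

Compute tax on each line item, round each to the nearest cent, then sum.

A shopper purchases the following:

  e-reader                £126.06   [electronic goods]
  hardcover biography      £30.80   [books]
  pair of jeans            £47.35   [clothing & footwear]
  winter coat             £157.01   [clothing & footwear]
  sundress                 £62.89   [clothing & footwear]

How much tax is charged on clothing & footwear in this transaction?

£21.38

Pair of jeans £47.35: clothing & footwear → 8% → £3.79
Winter coat £157.01: clothing & footwear → 8% → £12.56
Sundress £62.89: clothing & footwear → 8% → £5.03
Tax on clothing & footwear = £3.79 + £12.56 + £5.03 = £21.38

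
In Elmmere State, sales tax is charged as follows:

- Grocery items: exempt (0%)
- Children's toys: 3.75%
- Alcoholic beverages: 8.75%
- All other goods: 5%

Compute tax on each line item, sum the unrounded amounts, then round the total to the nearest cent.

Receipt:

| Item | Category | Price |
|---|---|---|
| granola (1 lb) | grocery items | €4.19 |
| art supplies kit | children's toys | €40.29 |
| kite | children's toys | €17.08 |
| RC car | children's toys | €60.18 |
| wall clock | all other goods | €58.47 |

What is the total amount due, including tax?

Granola (1 lb) €4.19: grocery items → 0% → €0.00
Art supplies kit €40.29: children's toys → 3.75% → €1.510875
Kite €17.08: children's toys → 3.75% → €0.6405
RC car €60.18: children's toys → 3.75% → €2.25675
Wall clock €58.47: all other goods → 5% → €2.9235
Subtotal = €180.21; unrounded tax = €7.331625 → €7.33; total due = €187.54

€187.54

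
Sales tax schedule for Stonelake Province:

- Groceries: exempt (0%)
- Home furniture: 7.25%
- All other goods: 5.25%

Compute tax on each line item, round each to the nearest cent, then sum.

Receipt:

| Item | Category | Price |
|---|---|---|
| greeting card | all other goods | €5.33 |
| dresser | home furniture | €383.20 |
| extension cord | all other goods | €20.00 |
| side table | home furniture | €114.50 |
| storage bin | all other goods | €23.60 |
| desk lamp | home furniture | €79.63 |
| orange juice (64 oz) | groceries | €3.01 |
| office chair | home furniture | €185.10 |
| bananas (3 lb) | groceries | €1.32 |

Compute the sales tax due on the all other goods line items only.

Greeting card €5.33: all other goods → 5.25% → €0.28
Extension cord €20.00: all other goods → 5.25% → €1.05
Storage bin €23.60: all other goods → 5.25% → €1.24
Tax on all other goods = €0.28 + €1.05 + €1.24 = €2.57

€2.57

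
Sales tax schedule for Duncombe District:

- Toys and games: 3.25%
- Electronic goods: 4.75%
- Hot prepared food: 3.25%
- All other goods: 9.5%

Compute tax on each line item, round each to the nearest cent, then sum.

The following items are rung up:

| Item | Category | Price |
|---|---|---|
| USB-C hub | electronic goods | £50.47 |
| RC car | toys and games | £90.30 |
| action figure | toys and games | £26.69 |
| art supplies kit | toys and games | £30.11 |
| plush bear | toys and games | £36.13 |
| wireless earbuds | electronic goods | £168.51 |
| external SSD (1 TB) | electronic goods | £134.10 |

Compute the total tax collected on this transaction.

USB-C hub £50.47: electronic goods → 4.75% → £2.40
RC car £90.30: toys and games → 3.25% → £2.93
Action figure £26.69: toys and games → 3.25% → £0.87
Art supplies kit £30.11: toys and games → 3.25% → £0.98
Plush bear £36.13: toys and games → 3.25% → £1.17
Wireless earbuds £168.51: electronic goods → 4.75% → £8.00
External SSD (1 TB) £134.10: electronic goods → 4.75% → £6.37
Total tax = £2.40 + £2.93 + £0.87 + £0.98 + £1.17 + £8.00 + £6.37 = £22.72

£22.72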